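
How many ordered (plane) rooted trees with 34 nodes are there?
C_33 = 212336130412243110

These ordered rooted trees are counted by the Catalan number C_n = (1/(n + 1)) · C(2n, n). For n = 33: C_33 = (1/34) · C(66, 33) = 7219428434016265740/34 = 212336130412243110.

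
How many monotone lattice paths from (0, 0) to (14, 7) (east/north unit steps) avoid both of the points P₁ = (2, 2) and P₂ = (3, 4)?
Number of paths = 72964

Inclusion–exclusion. Total paths: C(21, 14) = 116280. Through P₁: C(4, 2)·C(17, 12) = 37128. Through P₂: C(7, 3)·C(14, 11) = 12740. Since P₁ is strictly southwest of P₂, a monotone path through both must visit P₁ then P₂; paths through both = C(4, 2)·C(3, 1)·C(14, 11) = 6552. Avoid both = 116280 − 37128 − 12740 + 6552 = 72964.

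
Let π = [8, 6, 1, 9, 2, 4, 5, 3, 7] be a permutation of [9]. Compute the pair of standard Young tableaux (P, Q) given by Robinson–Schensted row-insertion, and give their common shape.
P = [1, 2, 3, 5, 7] / [4, 9] / [6] / [8];  Q = [1, 4, 6, 7, 9] / [2, 5] / [3] / [8];  common shape = (5, 2, 1, 1)

Row-insert the values π_1, π_2, … into P one at a time, bumping the leftmost entry strictly greater than the inserted value down to the next row. The recording tableau Q records, in position (i, j), the step at which that cell was added to P.
  Insert 8 (step 1): P = [8];  Q = [1]
  Insert 6 (step 2): P = [6] / [8];  Q = [1] / [2]
  Insert 1 (step 3): P = [1] / [6] / [8];  Q = [1] / [2] / [3]
  Insert 9 (step 4): P = [1, 9] / [6] / [8];  Q = [1, 4] / [2] / [3]
  Insert 2 (step 5): P = [1, 2] / [6, 9] / [8];  Q = [1, 4] / [2, 5] / [3]
  Insert 4 (step 6): P = [1, 2, 4] / [6, 9] / [8];  Q = [1, 4, 6] / [2, 5] / [3]
  Insert 5 (step 7): P = [1, 2, 4, 5] / [6, 9] / [8];  Q = [1, 4, 6, 7] / [2, 5] / [3]
  Insert 3 (step 8): P = [1, 2, 3, 5] / [4, 9] / [6] / [8];  Q = [1, 4, 6, 7] / [2, 5] / [3] / [8]
  Insert 7 (step 9): P = [1, 2, 3, 5, 7] / [4, 9] / [6] / [8];  Q = [1, 4, 6, 7, 9] / [2, 5] / [3] / [8]
Final shape: (5, 2, 1, 1).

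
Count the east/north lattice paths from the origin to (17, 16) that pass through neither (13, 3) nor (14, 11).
Number of paths = 916138150

Inclusion–exclusion. Total paths: C(33, 17) = 1166803110. Through P₁: C(16, 13)·C(17, 4) = 1332800. Through P₂: C(25, 14)·C(8, 3) = 249614400. Since P₁ is strictly southwest of P₂, a monotone path through both must visit P₁ then P₂; paths through both = C(16, 13)·C(9, 1)·C(8, 3) = 282240. Avoid both = 1166803110 − 1332800 − 249614400 + 282240 = 916138150.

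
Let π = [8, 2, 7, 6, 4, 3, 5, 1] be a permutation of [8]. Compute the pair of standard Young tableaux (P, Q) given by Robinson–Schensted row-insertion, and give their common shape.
P = [1, 3, 5] / [2] / [4] / [6] / [7] / [8];  Q = [1, 3, 7] / [2] / [4] / [5] / [6] / [8];  common shape = (3, 1, 1, 1, 1, 1)

Row-insert the values π_1, π_2, … into P one at a time, bumping the leftmost entry strictly greater than the inserted value down to the next row. The recording tableau Q records, in position (i, j), the step at which that cell was added to P.
  Insert 8 (step 1): P = [8];  Q = [1]
  Insert 2 (step 2): P = [2] / [8];  Q = [1] / [2]
  Insert 7 (step 3): P = [2, 7] / [8];  Q = [1, 3] / [2]
  Insert 6 (step 4): P = [2, 6] / [7] / [8];  Q = [1, 3] / [2] / [4]
  Insert 4 (step 5): P = [2, 4] / [6] / [7] / [8];  Q = [1, 3] / [2] / [4] / [5]
  Insert 3 (step 6): P = [2, 3] / [4] / [6] / [7] / [8];  Q = [1, 3] / [2] / [4] / [5] / [6]
  Insert 5 (step 7): P = [2, 3, 5] / [4] / [6] / [7] / [8];  Q = [1, 3, 7] / [2] / [4] / [5] / [6]
  Insert 1 (step 8): P = [1, 3, 5] / [2] / [4] / [6] / [7] / [8];  Q = [1, 3, 7] / [2] / [4] / [5] / [6] / [8]
Final shape: (3, 1, 1, 1, 1, 1).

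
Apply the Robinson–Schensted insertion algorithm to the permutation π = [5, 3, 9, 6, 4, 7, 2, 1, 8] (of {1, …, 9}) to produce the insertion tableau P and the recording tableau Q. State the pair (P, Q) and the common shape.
P = [1, 4, 7, 8] / [2, 6] / [3] / [5] / [9];  Q = [1, 3, 6, 9] / [2, 4] / [5] / [7] / [8];  common shape = (4, 2, 1, 1, 1)

Row-insert the values π_1, π_2, … into P one at a time, bumping the leftmost entry strictly greater than the inserted value down to the next row. The recording tableau Q records, in position (i, j), the step at which that cell was added to P.
  Insert 5 (step 1): P = [5];  Q = [1]
  Insert 3 (step 2): P = [3] / [5];  Q = [1] / [2]
  Insert 9 (step 3): P = [3, 9] / [5];  Q = [1, 3] / [2]
  Insert 6 (step 4): P = [3, 6] / [5, 9];  Q = [1, 3] / [2, 4]
  Insert 4 (step 5): P = [3, 4] / [5, 6] / [9];  Q = [1, 3] / [2, 4] / [5]
  Insert 7 (step 6): P = [3, 4, 7] / [5, 6] / [9];  Q = [1, 3, 6] / [2, 4] / [5]
  Insert 2 (step 7): P = [2, 4, 7] / [3, 6] / [5] / [9];  Q = [1, 3, 6] / [2, 4] / [5] / [7]
  Insert 1 (step 8): P = [1, 4, 7] / [2, 6] / [3] / [5] / [9];  Q = [1, 3, 6] / [2, 4] / [5] / [7] / [8]
  Insert 8 (step 9): P = [1, 4, 7, 8] / [2, 6] / [3] / [5] / [9];  Q = [1, 3, 6, 9] / [2, 4] / [5] / [7] / [8]
Final shape: (4, 2, 1, 1, 1).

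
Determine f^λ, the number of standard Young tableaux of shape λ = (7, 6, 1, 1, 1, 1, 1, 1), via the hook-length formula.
# SYT of shape (7, 6, 1, 1, 1, 1, 1, 1) = 3325608

Hook-length formula: f^λ = n! / Π hook(c), product over all cells c of the Young diagram. For λ = (7, 6, 1, 1, 1, 1, 1, 1), n = 19 boxes. Hook lengths by row (left-to-right, top-to-bottom): [14, 7, 6, 5, 4, 3, 1]; [12, 5, 4, 3, 2, 1]; [6]; [5]; [4]; [3]; [2]; [1]. Product of hooks = 36578304000. So f^λ = 19! / 36578304000 = 121645100408832000 / 36578304000 = 3325608.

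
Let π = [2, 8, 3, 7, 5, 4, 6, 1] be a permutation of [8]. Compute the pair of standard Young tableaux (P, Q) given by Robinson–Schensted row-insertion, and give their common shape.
P = [1, 3, 4, 6] / [2] / [5] / [7] / [8];  Q = [1, 2, 4, 7] / [3] / [5] / [6] / [8];  common shape = (4, 1, 1, 1, 1)

Row-insert the values π_1, π_2, … into P one at a time, bumping the leftmost entry strictly greater than the inserted value down to the next row. The recording tableau Q records, in position (i, j), the step at which that cell was added to P.
  Insert 2 (step 1): P = [2];  Q = [1]
  Insert 8 (step 2): P = [2, 8];  Q = [1, 2]
  Insert 3 (step 3): P = [2, 3] / [8];  Q = [1, 2] / [3]
  Insert 7 (step 4): P = [2, 3, 7] / [8];  Q = [1, 2, 4] / [3]
  Insert 5 (step 5): P = [2, 3, 5] / [7] / [8];  Q = [1, 2, 4] / [3] / [5]
  Insert 4 (step 6): P = [2, 3, 4] / [5] / [7] / [8];  Q = [1, 2, 4] / [3] / [5] / [6]
  Insert 6 (step 7): P = [2, 3, 4, 6] / [5] / [7] / [8];  Q = [1, 2, 4, 7] / [3] / [5] / [6]
  Insert 1 (step 8): P = [1, 3, 4, 6] / [2] / [5] / [7] / [8];  Q = [1, 2, 4, 7] / [3] / [5] / [6] / [8]
Final shape: (4, 1, 1, 1, 1).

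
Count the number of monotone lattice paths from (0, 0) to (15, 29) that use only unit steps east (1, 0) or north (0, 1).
Number of paths = 229911617056

A monotone lattice path from (0, 0) to (15, 29) consists of 15 east steps and 29 north steps in some order, so it is determined by which 15 of the 44 steps are east. The count is C(44, 15) = 229911617056.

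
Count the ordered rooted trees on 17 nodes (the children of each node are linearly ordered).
C_16 = 35357670

These ordered rooted trees are counted by the Catalan number C_n = (1/(n + 1)) · C(2n, n). For n = 16: C_16 = (1/17) · C(32, 16) = 601080390/17 = 35357670.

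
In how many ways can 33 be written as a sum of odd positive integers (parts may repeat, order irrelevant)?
p_odd(33) = 448

Enumerate partitions using only odd parts via the recurrence o(n, m) = o(n, m−2) + o(n−m, m) over odd m, starting from the largest odd part ≤ n. This gives p_odd(33) = 448. (Euler's theorem: equals the count of distinct-part partitions.)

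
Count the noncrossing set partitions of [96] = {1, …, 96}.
C_96 = 3721443204405954385563870541379246659709506697378694300

These noncrossing partitions are counted by the Catalan number C_n = (1/(n + 1)) · C(2n, n). For n = 96: C_96 = (1/97) · C(192, 96) = 360979990827377575399695442513786925991822149645733347100/97 = 3721443204405954385563870541379246659709506697378694300.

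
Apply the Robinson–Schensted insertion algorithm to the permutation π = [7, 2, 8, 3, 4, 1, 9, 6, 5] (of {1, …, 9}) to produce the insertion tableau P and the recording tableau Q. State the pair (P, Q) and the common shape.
P = [1, 3, 4, 5] / [2, 6, 9] / [7, 8];  Q = [1, 3, 5, 7] / [2, 4, 8] / [6, 9];  common shape = (4, 3, 2)

Row-insert the values π_1, π_2, … into P one at a time, bumping the leftmost entry strictly greater than the inserted value down to the next row. The recording tableau Q records, in position (i, j), the step at which that cell was added to P.
  Insert 7 (step 1): P = [7];  Q = [1]
  Insert 2 (step 2): P = [2] / [7];  Q = [1] / [2]
  Insert 8 (step 3): P = [2, 8] / [7];  Q = [1, 3] / [2]
  Insert 3 (step 4): P = [2, 3] / [7, 8];  Q = [1, 3] / [2, 4]
  Insert 4 (step 5): P = [2, 3, 4] / [7, 8];  Q = [1, 3, 5] / [2, 4]
  Insert 1 (step 6): P = [1, 3, 4] / [2, 8] / [7];  Q = [1, 3, 5] / [2, 4] / [6]
  Insert 9 (step 7): P = [1, 3, 4, 9] / [2, 8] / [7];  Q = [1, 3, 5, 7] / [2, 4] / [6]
  Insert 6 (step 8): P = [1, 3, 4, 6] / [2, 8, 9] / [7];  Q = [1, 3, 5, 7] / [2, 4, 8] / [6]
  Insert 5 (step 9): P = [1, 3, 4, 5] / [2, 6, 9] / [7, 8];  Q = [1, 3, 5, 7] / [2, 4, 8] / [6, 9]
Final shape: (4, 3, 2).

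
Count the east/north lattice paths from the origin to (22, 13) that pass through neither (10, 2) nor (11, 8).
Number of paths = 1058976492

Inclusion–exclusion. Total paths: C(35, 22) = 1476337800. Through P₁: C(12, 10)·C(23, 12) = 89237148. Through P₂: C(19, 11)·C(16, 11) = 330142176. Since P₁ is strictly southwest of P₂, a monotone path through both must visit P₁ then P₂; paths through both = C(12, 10)·C(7, 1)·C(16, 11) = 2018016. Avoid both = 1476337800 − 89237148 − 330142176 + 2018016 = 1058976492.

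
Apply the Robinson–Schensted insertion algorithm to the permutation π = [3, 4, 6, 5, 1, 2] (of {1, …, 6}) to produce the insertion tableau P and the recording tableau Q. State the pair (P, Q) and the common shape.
P = [1, 2, 5] / [3, 4] / [6];  Q = [1, 2, 3] / [4, 6] / [5];  common shape = (3, 2, 1)

Row-insert the values π_1, π_2, … into P one at a time, bumping the leftmost entry strictly greater than the inserted value down to the next row. The recording tableau Q records, in position (i, j), the step at which that cell was added to P.
  Insert 3 (step 1): P = [3];  Q = [1]
  Insert 4 (step 2): P = [3, 4];  Q = [1, 2]
  Insert 6 (step 3): P = [3, 4, 6];  Q = [1, 2, 3]
  Insert 5 (step 4): P = [3, 4, 5] / [6];  Q = [1, 2, 3] / [4]
  Insert 1 (step 5): P = [1, 4, 5] / [3] / [6];  Q = [1, 2, 3] / [4] / [5]
  Insert 2 (step 6): P = [1, 2, 5] / [3, 4] / [6];  Q = [1, 2, 3] / [4, 6] / [5]
Final shape: (3, 2, 1).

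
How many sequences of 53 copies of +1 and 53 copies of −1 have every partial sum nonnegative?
C_53 = 116157871455782434250553845880

These ballot sequences are counted by the Catalan number C_n = (1/(n + 1)) · C(2n, n). For n = 53: C_53 = (1/54) · C(106, 53) = 6272525058612251449529907677520/54 = 116157871455782434250553845880.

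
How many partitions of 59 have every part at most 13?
p(59, parts ≤ 13) = 366566

Use the recurrence p(n, m) = p(n, m−1) + p(n−m, m): either the largest part is < m (count p(n, m−1)) or the largest part is exactly m (remove one copy of m, count p(n−m, m)). With p(0, ·) = 1 this gives p(59, parts ≤ 13) = 366566. (By conjugating Young diagrams, this also counts partitions of 59 into at most 13 parts.)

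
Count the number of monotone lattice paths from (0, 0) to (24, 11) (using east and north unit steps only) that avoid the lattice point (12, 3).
Number of paths = 359909550

Total paths from (0, 0) to (24, 11): C(35, 24) = 417225900. Paths through (12, 3): (paths (0, 0) → (12, 3)) × (paths (12, 3) → (24, 11)) = C(15, 12) · C(20, 12) = 455 · 125970 = 57316350. Avoidance count = 417225900 − 57316350 = 359909550.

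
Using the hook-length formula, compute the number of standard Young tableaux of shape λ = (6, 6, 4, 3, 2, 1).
# SYT of shape (6, 6, 4, 3, 2, 1) = 2979744768

Hook-length formula: f^λ = n! / Π hook(c), product over all cells c of the Young diagram. For λ = (6, 6, 4, 3, 2, 1), n = 22 boxes. Hook lengths by row (left-to-right, top-to-bottom): [11, 9, 7, 5, 3, 2]; [10, 8, 6, 4, 2, 1]; [7, 5, 3, 1]; [5, 3, 1]; [3, 1]; [1]. Product of hooks = 377213760000. So f^λ = 22! / 377213760000 = 1124000727777607680000 / 377213760000 = 2979744768.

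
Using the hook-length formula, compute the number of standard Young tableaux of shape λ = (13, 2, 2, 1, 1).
# SYT of shape (13, 2, 2, 1, 1) = 160056

Hook-length formula: f^λ = n! / Π hook(c), product over all cells c of the Young diagram. For λ = (13, 2, 2, 1, 1), n = 19 boxes. Hook lengths by row (left-to-right, top-to-bottom): [17, 14, 11, 10, 9, 8, 7, 6, 5, 4, 3, 2, 1]; [5, 2]; [4, 1]; [2]; [1]. Product of hooks = 760015872000. So f^λ = 19! / 760015872000 = 121645100408832000 / 760015872000 = 160056.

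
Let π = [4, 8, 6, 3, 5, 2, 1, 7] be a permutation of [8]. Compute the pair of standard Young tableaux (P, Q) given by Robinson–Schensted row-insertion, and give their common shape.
P = [1, 5, 7] / [2, 6] / [3] / [4] / [8];  Q = [1, 2, 8] / [3, 5] / [4] / [6] / [7];  common shape = (3, 2, 1, 1, 1)

Row-insert the values π_1, π_2, … into P one at a time, bumping the leftmost entry strictly greater than the inserted value down to the next row. The recording tableau Q records, in position (i, j), the step at which that cell was added to P.
  Insert 4 (step 1): P = [4];  Q = [1]
  Insert 8 (step 2): P = [4, 8];  Q = [1, 2]
  Insert 6 (step 3): P = [4, 6] / [8];  Q = [1, 2] / [3]
  Insert 3 (step 4): P = [3, 6] / [4] / [8];  Q = [1, 2] / [3] / [4]
  Insert 5 (step 5): P = [3, 5] / [4, 6] / [8];  Q = [1, 2] / [3, 5] / [4]
  Insert 2 (step 6): P = [2, 5] / [3, 6] / [4] / [8];  Q = [1, 2] / [3, 5] / [4] / [6]
  Insert 1 (step 7): P = [1, 5] / [2, 6] / [3] / [4] / [8];  Q = [1, 2] / [3, 5] / [4] / [6] / [7]
  Insert 7 (step 8): P = [1, 5, 7] / [2, 6] / [3] / [4] / [8];  Q = [1, 2, 8] / [3, 5] / [4] / [6] / [7]
Final shape: (3, 2, 1, 1, 1).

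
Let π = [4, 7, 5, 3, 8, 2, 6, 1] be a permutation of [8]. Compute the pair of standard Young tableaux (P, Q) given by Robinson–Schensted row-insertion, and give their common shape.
P = [1, 5, 6] / [2, 8] / [3] / [4] / [7];  Q = [1, 2, 5] / [3, 7] / [4] / [6] / [8];  common shape = (3, 2, 1, 1, 1)

Row-insert the values π_1, π_2, … into P one at a time, bumping the leftmost entry strictly greater than the inserted value down to the next row. The recording tableau Q records, in position (i, j), the step at which that cell was added to P.
  Insert 4 (step 1): P = [4];  Q = [1]
  Insert 7 (step 2): P = [4, 7];  Q = [1, 2]
  Insert 5 (step 3): P = [4, 5] / [7];  Q = [1, 2] / [3]
  Insert 3 (step 4): P = [3, 5] / [4] / [7];  Q = [1, 2] / [3] / [4]
  Insert 8 (step 5): P = [3, 5, 8] / [4] / [7];  Q = [1, 2, 5] / [3] / [4]
  Insert 2 (step 6): P = [2, 5, 8] / [3] / [4] / [7];  Q = [1, 2, 5] / [3] / [4] / [6]
  Insert 6 (step 7): P = [2, 5, 6] / [3, 8] / [4] / [7];  Q = [1, 2, 5] / [3, 7] / [4] / [6]
  Insert 1 (step 8): P = [1, 5, 6] / [2, 8] / [3] / [4] / [7];  Q = [1, 2, 5] / [3, 7] / [4] / [6] / [8]
Final shape: (3, 2, 1, 1, 1).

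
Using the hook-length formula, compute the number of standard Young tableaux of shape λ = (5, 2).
# SYT of shape (5, 2) = 14

Hook-length formula: f^λ = n! / Π hook(c), product over all cells c of the Young diagram. For λ = (5, 2), n = 7 boxes. Hook lengths by row (left-to-right, top-to-bottom): [6, 5, 3, 2, 1]; [2, 1]. Product of hooks = 360. So f^λ = 7! / 360 = 5040 / 360 = 14.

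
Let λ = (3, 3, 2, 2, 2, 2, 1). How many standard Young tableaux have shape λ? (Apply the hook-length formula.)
# SYT of shape (3, 3, 2, 2, 2, 2, 1) = 25025

Hook-length formula: f^λ = n! / Π hook(c), product over all cells c of the Young diagram. For λ = (3, 3, 2, 2, 2, 2, 1), n = 15 boxes. Hook lengths by row (left-to-right, top-to-bottom): [9, 7, 2]; [8, 6, 1]; [6, 4]; [5, 3]; [4, 2]; [3, 1]; [1]. Product of hooks = 52254720. So f^λ = 15! / 52254720 = 1307674368000 / 52254720 = 25025.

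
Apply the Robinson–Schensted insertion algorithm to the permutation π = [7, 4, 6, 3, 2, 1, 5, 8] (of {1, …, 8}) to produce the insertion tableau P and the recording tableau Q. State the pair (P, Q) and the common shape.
P = [1, 5, 8] / [2, 6] / [3] / [4] / [7];  Q = [1, 3, 8] / [2, 7] / [4] / [5] / [6];  common shape = (3, 2, 1, 1, 1)

Row-insert the values π_1, π_2, … into P one at a time, bumping the leftmost entry strictly greater than the inserted value down to the next row. The recording tableau Q records, in position (i, j), the step at which that cell was added to P.
  Insert 7 (step 1): P = [7];  Q = [1]
  Insert 4 (step 2): P = [4] / [7];  Q = [1] / [2]
  Insert 6 (step 3): P = [4, 6] / [7];  Q = [1, 3] / [2]
  Insert 3 (step 4): P = [3, 6] / [4] / [7];  Q = [1, 3] / [2] / [4]
  Insert 2 (step 5): P = [2, 6] / [3] / [4] / [7];  Q = [1, 3] / [2] / [4] / [5]
  Insert 1 (step 6): P = [1, 6] / [2] / [3] / [4] / [7];  Q = [1, 3] / [2] / [4] / [5] / [6]
  Insert 5 (step 7): P = [1, 5] / [2, 6] / [3] / [4] / [7];  Q = [1, 3] / [2, 7] / [4] / [5] / [6]
  Insert 8 (step 8): P = [1, 5, 8] / [2, 6] / [3] / [4] / [7];  Q = [1, 3, 8] / [2, 7] / [4] / [5] / [6]
Final shape: (3, 2, 1, 1, 1).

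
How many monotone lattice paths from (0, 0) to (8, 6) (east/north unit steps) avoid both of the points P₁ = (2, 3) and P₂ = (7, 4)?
Number of paths = 1353

Inclusion–exclusion. Total paths: C(14, 8) = 3003. Through P₁: C(5, 2)·C(9, 6) = 840. Through P₂: C(11, 7)·C(3, 1) = 990. Since P₁ is strictly southwest of P₂, a monotone path through both must visit P₁ then P₂; paths through both = C(5, 2)·C(6, 5)·C(3, 1) = 180. Avoid both = 3003 − 840 − 990 + 180 = 1353.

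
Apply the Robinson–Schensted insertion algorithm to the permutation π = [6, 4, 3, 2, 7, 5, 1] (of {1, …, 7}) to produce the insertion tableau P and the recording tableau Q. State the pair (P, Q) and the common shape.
P = [1, 5] / [2, 7] / [3] / [4] / [6];  Q = [1, 5] / [2, 6] / [3] / [4] / [7];  common shape = (2, 2, 1, 1, 1)

Row-insert the values π_1, π_2, … into P one at a time, bumping the leftmost entry strictly greater than the inserted value down to the next row. The recording tableau Q records, in position (i, j), the step at which that cell was added to P.
  Insert 6 (step 1): P = [6];  Q = [1]
  Insert 4 (step 2): P = [4] / [6];  Q = [1] / [2]
  Insert 3 (step 3): P = [3] / [4] / [6];  Q = [1] / [2] / [3]
  Insert 2 (step 4): P = [2] / [3] / [4] / [6];  Q = [1] / [2] / [3] / [4]
  Insert 7 (step 5): P = [2, 7] / [3] / [4] / [6];  Q = [1, 5] / [2] / [3] / [4]
  Insert 5 (step 6): P = [2, 5] / [3, 7] / [4] / [6];  Q = [1, 5] / [2, 6] / [3] / [4]
  Insert 1 (step 7): P = [1, 5] / [2, 7] / [3] / [4] / [6];  Q = [1, 5] / [2, 6] / [3] / [4] / [7]
Final shape: (2, 2, 1, 1, 1).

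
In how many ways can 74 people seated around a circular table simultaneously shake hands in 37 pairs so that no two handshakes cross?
C_37 = 45950804324621742364

These noncrossing handshakes are counted by the Catalan number C_n = (1/(n + 1)) · C(2n, n). For n = 37: C_37 = (1/38) · C(74, 37) = 1746130564335626209832/38 = 45950804324621742364.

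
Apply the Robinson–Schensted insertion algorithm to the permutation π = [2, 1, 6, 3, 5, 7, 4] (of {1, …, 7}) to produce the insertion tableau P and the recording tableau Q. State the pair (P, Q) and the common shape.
P = [1, 3, 4, 7] / [2, 5] / [6];  Q = [1, 3, 5, 6] / [2, 4] / [7];  common shape = (4, 2, 1)

Row-insert the values π_1, π_2, … into P one at a time, bumping the leftmost entry strictly greater than the inserted value down to the next row. The recording tableau Q records, in position (i, j), the step at which that cell was added to P.
  Insert 2 (step 1): P = [2];  Q = [1]
  Insert 1 (step 2): P = [1] / [2];  Q = [1] / [2]
  Insert 6 (step 3): P = [1, 6] / [2];  Q = [1, 3] / [2]
  Insert 3 (step 4): P = [1, 3] / [2, 6];  Q = [1, 3] / [2, 4]
  Insert 5 (step 5): P = [1, 3, 5] / [2, 6];  Q = [1, 3, 5] / [2, 4]
  Insert 7 (step 6): P = [1, 3, 5, 7] / [2, 6];  Q = [1, 3, 5, 6] / [2, 4]
  Insert 4 (step 7): P = [1, 3, 4, 7] / [2, 5] / [6];  Q = [1, 3, 5, 6] / [2, 4] / [7]
Final shape: (4, 2, 1).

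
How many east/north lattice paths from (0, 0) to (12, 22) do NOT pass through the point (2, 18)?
Number of paths = 548163850

Total paths from (0, 0) to (12, 22): C(34, 12) = 548354040. Paths through (2, 18): (paths (0, 0) → (2, 18)) × (paths (2, 18) → (12, 22)) = C(20, 2) · C(14, 10) = 190 · 1001 = 190190. Avoidance count = 548354040 − 190190 = 548163850.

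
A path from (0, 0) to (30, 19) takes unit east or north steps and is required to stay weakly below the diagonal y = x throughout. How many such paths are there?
Number of paths = 7297426411968

By the reflection principle (André's argument), the number of monotone paths to (30, 19) with n ≤ m that never go above y = x is C(49, 30) − C(49, 31) = 18851684897584 − 11554258485616 = 7297426411968.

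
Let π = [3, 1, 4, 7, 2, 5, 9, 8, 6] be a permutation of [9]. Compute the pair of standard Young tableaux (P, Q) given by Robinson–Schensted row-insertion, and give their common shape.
P = [1, 2, 5, 6] / [3, 4, 7, 8] / [9];  Q = [1, 3, 4, 7] / [2, 5, 6, 8] / [9];  common shape = (4, 4, 1)

Row-insert the values π_1, π_2, … into P one at a time, bumping the leftmost entry strictly greater than the inserted value down to the next row. The recording tableau Q records, in position (i, j), the step at which that cell was added to P.
  Insert 3 (step 1): P = [3];  Q = [1]
  Insert 1 (step 2): P = [1] / [3];  Q = [1] / [2]
  Insert 4 (step 3): P = [1, 4] / [3];  Q = [1, 3] / [2]
  Insert 7 (step 4): P = [1, 4, 7] / [3];  Q = [1, 3, 4] / [2]
  Insert 2 (step 5): P = [1, 2, 7] / [3, 4];  Q = [1, 3, 4] / [2, 5]
  Insert 5 (step 6): P = [1, 2, 5] / [3, 4, 7];  Q = [1, 3, 4] / [2, 5, 6]
  Insert 9 (step 7): P = [1, 2, 5, 9] / [3, 4, 7];  Q = [1, 3, 4, 7] / [2, 5, 6]
  Insert 8 (step 8): P = [1, 2, 5, 8] / [3, 4, 7, 9];  Q = [1, 3, 4, 7] / [2, 5, 6, 8]
  Insert 6 (step 9): P = [1, 2, 5, 6] / [3, 4, 7, 8] / [9];  Q = [1, 3, 4, 7] / [2, 5, 6, 8] / [9]
Final shape: (4, 4, 1).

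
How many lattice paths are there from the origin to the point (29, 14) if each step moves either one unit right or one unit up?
Number of paths = 78378960360

A monotone lattice path from (0, 0) to (29, 14) consists of 29 east steps and 14 north steps in some order, so it is determined by which 29 of the 43 steps are east. The count is C(43, 29) = 78378960360.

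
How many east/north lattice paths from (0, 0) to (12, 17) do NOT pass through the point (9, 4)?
Number of paths = 51495535

Total paths from (0, 0) to (12, 17): C(29, 12) = 51895935. Paths through (9, 4): (paths (0, 0) → (9, 4)) × (paths (9, 4) → (12, 17)) = C(13, 9) · C(16, 3) = 715 · 560 = 400400. Avoidance count = 51895935 − 400400 = 51495535.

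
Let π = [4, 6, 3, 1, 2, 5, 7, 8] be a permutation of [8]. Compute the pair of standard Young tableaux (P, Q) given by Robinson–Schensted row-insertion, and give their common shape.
P = [1, 2, 5, 7, 8] / [3, 6] / [4];  Q = [1, 2, 6, 7, 8] / [3, 5] / [4];  common shape = (5, 2, 1)

Row-insert the values π_1, π_2, … into P one at a time, bumping the leftmost entry strictly greater than the inserted value down to the next row. The recording tableau Q records, in position (i, j), the step at which that cell was added to P.
  Insert 4 (step 1): P = [4];  Q = [1]
  Insert 6 (step 2): P = [4, 6];  Q = [1, 2]
  Insert 3 (step 3): P = [3, 6] / [4];  Q = [1, 2] / [3]
  Insert 1 (step 4): P = [1, 6] / [3] / [4];  Q = [1, 2] / [3] / [4]
  Insert 2 (step 5): P = [1, 2] / [3, 6] / [4];  Q = [1, 2] / [3, 5] / [4]
  Insert 5 (step 6): P = [1, 2, 5] / [3, 6] / [4];  Q = [1, 2, 6] / [3, 5] / [4]
  Insert 7 (step 7): P = [1, 2, 5, 7] / [3, 6] / [4];  Q = [1, 2, 6, 7] / [3, 5] / [4]
  Insert 8 (step 8): P = [1, 2, 5, 7, 8] / [3, 6] / [4];  Q = [1, 2, 6, 7, 8] / [3, 5] / [4]
Final shape: (5, 2, 1).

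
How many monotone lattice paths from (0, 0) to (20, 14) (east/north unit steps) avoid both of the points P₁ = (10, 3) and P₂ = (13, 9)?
Number of paths = 916169232

Inclusion–exclusion. Total paths: C(34, 20) = 1391975640. Through P₁: C(13, 10)·C(21, 10) = 100876776. Through P₂: C(22, 13)·C(12, 7) = 393956640. Since P₁ is strictly southwest of P₂, a monotone path through both must visit P₁ then P₂; paths through both = C(13, 10)·C(9, 3)·C(12, 7) = 19027008. Avoid both = 1391975640 − 100876776 − 393956640 + 19027008 = 916169232.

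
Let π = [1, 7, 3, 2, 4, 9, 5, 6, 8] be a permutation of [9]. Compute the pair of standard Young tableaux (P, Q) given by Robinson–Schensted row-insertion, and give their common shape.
P = [1, 2, 4, 5, 6, 8] / [3, 9] / [7];  Q = [1, 2, 5, 6, 8, 9] / [3, 7] / [4];  common shape = (6, 2, 1)

Row-insert the values π_1, π_2, … into P one at a time, bumping the leftmost entry strictly greater than the inserted value down to the next row. The recording tableau Q records, in position (i, j), the step at which that cell was added to P.
  Insert 1 (step 1): P = [1];  Q = [1]
  Insert 7 (step 2): P = [1, 7];  Q = [1, 2]
  Insert 3 (step 3): P = [1, 3] / [7];  Q = [1, 2] / [3]
  Insert 2 (step 4): P = [1, 2] / [3] / [7];  Q = [1, 2] / [3] / [4]
  Insert 4 (step 5): P = [1, 2, 4] / [3] / [7];  Q = [1, 2, 5] / [3] / [4]
  Insert 9 (step 6): P = [1, 2, 4, 9] / [3] / [7];  Q = [1, 2, 5, 6] / [3] / [4]
  Insert 5 (step 7): P = [1, 2, 4, 5] / [3, 9] / [7];  Q = [1, 2, 5, 6] / [3, 7] / [4]
  Insert 6 (step 8): P = [1, 2, 4, 5, 6] / [3, 9] / [7];  Q = [1, 2, 5, 6, 8] / [3, 7] / [4]
  Insert 8 (step 9): P = [1, 2, 4, 5, 6, 8] / [3, 9] / [7];  Q = [1, 2, 5, 6, 8, 9] / [3, 7] / [4]
Final shape: (6, 2, 1).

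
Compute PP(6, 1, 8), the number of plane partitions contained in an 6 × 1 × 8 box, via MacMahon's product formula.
PP(6, 1, 8) = 3003

Evaluate the triple product over i = 1..6, j = 1..1, k = 1..8. The factors are (2/1) · (3/2) · (4/3) · (5/4) · (6/5) · (7/6) · (8/7) · (9/8) · … (48 factors total). The numerators and denominators telescope so the product is an integer; carrying out the multiplication exactly gives PP(6, 1, 8) = 3003.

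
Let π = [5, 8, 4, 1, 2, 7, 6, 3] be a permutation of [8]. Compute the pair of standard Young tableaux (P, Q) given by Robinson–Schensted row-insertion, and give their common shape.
P = [1, 2, 3] / [4, 6] / [5, 7] / [8];  Q = [1, 2, 6] / [3, 5] / [4, 7] / [8];  common shape = (3, 2, 2, 1)

Row-insert the values π_1, π_2, … into P one at a time, bumping the leftmost entry strictly greater than the inserted value down to the next row. The recording tableau Q records, in position (i, j), the step at which that cell was added to P.
  Insert 5 (step 1): P = [5];  Q = [1]
  Insert 8 (step 2): P = [5, 8];  Q = [1, 2]
  Insert 4 (step 3): P = [4, 8] / [5];  Q = [1, 2] / [3]
  Insert 1 (step 4): P = [1, 8] / [4] / [5];  Q = [1, 2] / [3] / [4]
  Insert 2 (step 5): P = [1, 2] / [4, 8] / [5];  Q = [1, 2] / [3, 5] / [4]
  Insert 7 (step 6): P = [1, 2, 7] / [4, 8] / [5];  Q = [1, 2, 6] / [3, 5] / [4]
  Insert 6 (step 7): P = [1, 2, 6] / [4, 7] / [5, 8];  Q = [1, 2, 6] / [3, 5] / [4, 7]
  Insert 3 (step 8): P = [1, 2, 3] / [4, 6] / [5, 7] / [8];  Q = [1, 2, 6] / [3, 5] / [4, 7] / [8]
Final shape: (3, 2, 2, 1).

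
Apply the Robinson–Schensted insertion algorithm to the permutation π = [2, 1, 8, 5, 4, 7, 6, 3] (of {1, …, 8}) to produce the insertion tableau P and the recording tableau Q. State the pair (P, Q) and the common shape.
P = [1, 3, 6] / [2, 4, 7] / [5] / [8];  Q = [1, 3, 6] / [2, 4, 7] / [5] / [8];  common shape = (3, 3, 1, 1)

Row-insert the values π_1, π_2, … into P one at a time, bumping the leftmost entry strictly greater than the inserted value down to the next row. The recording tableau Q records, in position (i, j), the step at which that cell was added to P.
  Insert 2 (step 1): P = [2];  Q = [1]
  Insert 1 (step 2): P = [1] / [2];  Q = [1] / [2]
  Insert 8 (step 3): P = [1, 8] / [2];  Q = [1, 3] / [2]
  Insert 5 (step 4): P = [1, 5] / [2, 8];  Q = [1, 3] / [2, 4]
  Insert 4 (step 5): P = [1, 4] / [2, 5] / [8];  Q = [1, 3] / [2, 4] / [5]
  Insert 7 (step 6): P = [1, 4, 7] / [2, 5] / [8];  Q = [1, 3, 6] / [2, 4] / [5]
  Insert 6 (step 7): P = [1, 4, 6] / [2, 5, 7] / [8];  Q = [1, 3, 6] / [2, 4, 7] / [5]
  Insert 3 (step 8): P = [1, 3, 6] / [2, 4, 7] / [5] / [8];  Q = [1, 3, 6] / [2, 4, 7] / [5] / [8]
Final shape: (3, 3, 1, 1).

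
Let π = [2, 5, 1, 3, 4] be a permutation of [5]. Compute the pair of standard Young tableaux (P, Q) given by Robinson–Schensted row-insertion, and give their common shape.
P = [1, 3, 4] / [2, 5];  Q = [1, 2, 5] / [3, 4];  common shape = (3, 2)

Row-insert the values π_1, π_2, … into P one at a time, bumping the leftmost entry strictly greater than the inserted value down to the next row. The recording tableau Q records, in position (i, j), the step at which that cell was added to P.
  Insert 2 (step 1): P = [2];  Q = [1]
  Insert 5 (step 2): P = [2, 5];  Q = [1, 2]
  Insert 1 (step 3): P = [1, 5] / [2];  Q = [1, 2] / [3]
  Insert 3 (step 4): P = [1, 3] / [2, 5];  Q = [1, 2] / [3, 4]
  Insert 4 (step 5): P = [1, 3, 4] / [2, 5];  Q = [1, 2, 5] / [3, 4]
Final shape: (3, 2).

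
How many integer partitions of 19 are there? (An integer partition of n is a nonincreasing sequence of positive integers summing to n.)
p(19) = 490

Compute p(n) via the recurrence p(n, m) = p(n, m−1) + p(n−m, m), where p(n, m) counts partitions of n with all parts ≤ m and p(n) = p(n, n). The base cases are p(0, m) = 1 and p(n, 0) = 0 for n > 0. Filling the table yields p(19) = 490. (Euler's pentagonal recurrence is an alternative.)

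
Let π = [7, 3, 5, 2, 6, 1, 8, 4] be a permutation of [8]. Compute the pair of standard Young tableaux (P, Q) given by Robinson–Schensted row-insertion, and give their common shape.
P = [1, 4, 6, 8] / [2, 5] / [3] / [7];  Q = [1, 3, 5, 7] / [2, 8] / [4] / [6];  common shape = (4, 2, 1, 1)

Row-insert the values π_1, π_2, … into P one at a time, bumping the leftmost entry strictly greater than the inserted value down to the next row. The recording tableau Q records, in position (i, j), the step at which that cell was added to P.
  Insert 7 (step 1): P = [7];  Q = [1]
  Insert 3 (step 2): P = [3] / [7];  Q = [1] / [2]
  Insert 5 (step 3): P = [3, 5] / [7];  Q = [1, 3] / [2]
  Insert 2 (step 4): P = [2, 5] / [3] / [7];  Q = [1, 3] / [2] / [4]
  Insert 6 (step 5): P = [2, 5, 6] / [3] / [7];  Q = [1, 3, 5] / [2] / [4]
  Insert 1 (step 6): P = [1, 5, 6] / [2] / [3] / [7];  Q = [1, 3, 5] / [2] / [4] / [6]
  Insert 8 (step 7): P = [1, 5, 6, 8] / [2] / [3] / [7];  Q = [1, 3, 5, 7] / [2] / [4] / [6]
  Insert 4 (step 8): P = [1, 4, 6, 8] / [2, 5] / [3] / [7];  Q = [1, 3, 5, 7] / [2, 8] / [4] / [6]
Final shape: (4, 2, 1, 1).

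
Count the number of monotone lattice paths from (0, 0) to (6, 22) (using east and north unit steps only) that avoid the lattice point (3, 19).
Number of paths = 345940

Total paths from (0, 0) to (6, 22): C(28, 6) = 376740. Paths through (3, 19): (paths (0, 0) → (3, 19)) × (paths (3, 19) → (6, 22)) = C(22, 3) · C(6, 3) = 1540 · 20 = 30800. Avoidance count = 376740 − 30800 = 345940.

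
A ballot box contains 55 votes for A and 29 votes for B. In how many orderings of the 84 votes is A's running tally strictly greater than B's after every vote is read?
Strict-lead orderings = 9138154633052788760352

Total orderings of the 84 votes with 55 for A: C(84, 55) = 29523268814478240610368. By the Bertrand ballot formula (Cycle Lemma / reflection principle), the number of orderings in which A is strictly ahead of B throughout is (p − q)/(p + q) · C(p + q, p) = (55 − 29)/(55 + 29) · 29523268814478240610368 = 9138154633052788760352.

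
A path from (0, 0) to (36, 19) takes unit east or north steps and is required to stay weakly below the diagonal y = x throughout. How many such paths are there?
Number of paths = 136496564854650

By the reflection principle (André's argument), the number of monotone paths to (36, 19) with n ≤ m that never go above y = x is C(55, 36) − C(55, 37) = 280576272201225 − 144079707346575 = 136496564854650.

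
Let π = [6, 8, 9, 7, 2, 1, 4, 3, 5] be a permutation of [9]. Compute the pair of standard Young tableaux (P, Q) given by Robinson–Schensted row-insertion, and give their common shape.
P = [1, 3, 5] / [2, 4, 9] / [6, 7] / [8];  Q = [1, 2, 3] / [4, 7, 9] / [5, 8] / [6];  common shape = (3, 3, 2, 1)

Row-insert the values π_1, π_2, … into P one at a time, bumping the leftmost entry strictly greater than the inserted value down to the next row. The recording tableau Q records, in position (i, j), the step at which that cell was added to P.
  Insert 6 (step 1): P = [6];  Q = [1]
  Insert 8 (step 2): P = [6, 8];  Q = [1, 2]
  Insert 9 (step 3): P = [6, 8, 9];  Q = [1, 2, 3]
  Insert 7 (step 4): P = [6, 7, 9] / [8];  Q = [1, 2, 3] / [4]
  Insert 2 (step 5): P = [2, 7, 9] / [6] / [8];  Q = [1, 2, 3] / [4] / [5]
  Insert 1 (step 6): P = [1, 7, 9] / [2] / [6] / [8];  Q = [1, 2, 3] / [4] / [5] / [6]
  Insert 4 (step 7): P = [1, 4, 9] / [2, 7] / [6] / [8];  Q = [1, 2, 3] / [4, 7] / [5] / [6]
  Insert 3 (step 8): P = [1, 3, 9] / [2, 4] / [6, 7] / [8];  Q = [1, 2, 3] / [4, 7] / [5, 8] / [6]
  Insert 5 (step 9): P = [1, 3, 5] / [2, 4, 9] / [6, 7] / [8];  Q = [1, 2, 3] / [4, 7, 9] / [5, 8] / [6]
Final shape: (3, 3, 2, 1).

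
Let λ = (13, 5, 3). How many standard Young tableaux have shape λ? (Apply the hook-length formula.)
# SYT of shape (13, 5, 3) = 2930256

Hook-length formula: f^λ = n! / Π hook(c), product over all cells c of the Young diagram. For λ = (13, 5, 3), n = 21 boxes. Hook lengths by row (left-to-right, top-to-bottom): [15, 14, 13, 11, 10, 8, 7, 6, 5, 4, 3, 2, 1]; [6, 5, 4, 2, 1]; [3, 2, 1]. Product of hooks = 17435658240000. So f^λ = 21! / 17435658240000 = 51090942171709440000 / 17435658240000 = 2930256.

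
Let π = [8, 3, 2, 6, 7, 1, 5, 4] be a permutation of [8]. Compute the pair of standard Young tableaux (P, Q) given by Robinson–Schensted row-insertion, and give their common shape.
P = [1, 4, 7] / [2, 5] / [3, 6] / [8];  Q = [1, 4, 5] / [2, 7] / [3, 8] / [6];  common shape = (3, 2, 2, 1)

Row-insert the values π_1, π_2, … into P one at a time, bumping the leftmost entry strictly greater than the inserted value down to the next row. The recording tableau Q records, in position (i, j), the step at which that cell was added to P.
  Insert 8 (step 1): P = [8];  Q = [1]
  Insert 3 (step 2): P = [3] / [8];  Q = [1] / [2]
  Insert 2 (step 3): P = [2] / [3] / [8];  Q = [1] / [2] / [3]
  Insert 6 (step 4): P = [2, 6] / [3] / [8];  Q = [1, 4] / [2] / [3]
  Insert 7 (step 5): P = [2, 6, 7] / [3] / [8];  Q = [1, 4, 5] / [2] / [3]
  Insert 1 (step 6): P = [1, 6, 7] / [2] / [3] / [8];  Q = [1, 4, 5] / [2] / [3] / [6]
  Insert 5 (step 7): P = [1, 5, 7] / [2, 6] / [3] / [8];  Q = [1, 4, 5] / [2, 7] / [3] / [6]
  Insert 4 (step 8): P = [1, 4, 7] / [2, 5] / [3, 6] / [8];  Q = [1, 4, 5] / [2, 7] / [3, 8] / [6]
Final shape: (3, 2, 2, 1).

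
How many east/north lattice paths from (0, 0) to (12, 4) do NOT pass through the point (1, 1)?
Number of paths = 1092

Total paths from (0, 0) to (12, 4): C(16, 12) = 1820. Paths through (1, 1): (paths (0, 0) → (1, 1)) × (paths (1, 1) → (12, 4)) = C(2, 1) · C(14, 11) = 2 · 364 = 728. Avoidance count = 1820 − 728 = 1092.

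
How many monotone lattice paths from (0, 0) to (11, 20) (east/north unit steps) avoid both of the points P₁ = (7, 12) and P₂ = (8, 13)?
Number of paths = 47404575

Inclusion–exclusion. Total paths: C(31, 11) = 84672315. Through P₁: C(19, 7)·C(12, 4) = 24942060. Through P₂: C(21, 8)·C(10, 3) = 24418800. Since P₁ is strictly southwest of P₂, a monotone path through both must visit P₁ then P₂; paths through both = C(19, 7)·C(2, 1)·C(10, 3) = 12093120. Avoid both = 84672315 − 24942060 − 24418800 + 12093120 = 47404575.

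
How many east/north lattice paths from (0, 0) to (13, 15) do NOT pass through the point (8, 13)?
Number of paths = 33168870

Total paths from (0, 0) to (13, 15): C(28, 13) = 37442160. Paths through (8, 13): (paths (0, 0) → (8, 13)) × (paths (8, 13) → (13, 15)) = C(21, 8) · C(7, 5) = 203490 · 21 = 4273290. Avoidance count = 37442160 − 4273290 = 33168870.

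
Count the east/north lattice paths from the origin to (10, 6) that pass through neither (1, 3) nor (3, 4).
Number of paths = 6300

Inclusion–exclusion. Total paths: C(16, 10) = 8008. Through P₁: C(4, 1)·C(12, 9) = 880. Through P₂: C(7, 3)·C(9, 7) = 1260. Since P₁ is strictly southwest of P₂, a monotone path through both must visit P₁ then P₂; paths through both = C(4, 1)·C(3, 2)·C(9, 7) = 432. Avoid both = 8008 − 880 − 1260 + 432 = 6300.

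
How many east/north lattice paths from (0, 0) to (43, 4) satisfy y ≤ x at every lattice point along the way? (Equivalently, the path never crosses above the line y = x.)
Number of paths = 162150

By the reflection principle (André's argument), the number of monotone paths to (43, 4) with n ≤ m that never go above y = x is C(47, 43) − C(47, 44) = 178365 − 16215 = 162150.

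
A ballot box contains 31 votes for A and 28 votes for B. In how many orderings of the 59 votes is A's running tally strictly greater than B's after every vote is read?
Strict-lead orderings = 2812744285440936

Total orderings of the 59 votes with 31 for A: C(59, 31) = 55317304280338408. By the Bertrand ballot formula (Cycle Lemma / reflection principle), the number of orderings in which A is strictly ahead of B throughout is (p − q)/(p + q) · C(p + q, p) = (31 − 28)/(31 + 28) · 55317304280338408 = 2812744285440936.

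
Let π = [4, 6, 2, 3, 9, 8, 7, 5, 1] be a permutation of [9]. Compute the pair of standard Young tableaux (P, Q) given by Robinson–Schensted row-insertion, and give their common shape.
P = [1, 3, 5] / [2, 6, 7] / [4] / [8] / [9];  Q = [1, 2, 5] / [3, 4, 6] / [7] / [8] / [9];  common shape = (3, 3, 1, 1, 1)

Row-insert the values π_1, π_2, … into P one at a time, bumping the leftmost entry strictly greater than the inserted value down to the next row. The recording tableau Q records, in position (i, j), the step at which that cell was added to P.
  Insert 4 (step 1): P = [4];  Q = [1]
  Insert 6 (step 2): P = [4, 6];  Q = [1, 2]
  Insert 2 (step 3): P = [2, 6] / [4];  Q = [1, 2] / [3]
  Insert 3 (step 4): P = [2, 3] / [4, 6];  Q = [1, 2] / [3, 4]
  Insert 9 (step 5): P = [2, 3, 9] / [4, 6];  Q = [1, 2, 5] / [3, 4]
  Insert 8 (step 6): P = [2, 3, 8] / [4, 6, 9];  Q = [1, 2, 5] / [3, 4, 6]
  Insert 7 (step 7): P = [2, 3, 7] / [4, 6, 8] / [9];  Q = [1, 2, 5] / [3, 4, 6] / [7]
  Insert 5 (step 8): P = [2, 3, 5] / [4, 6, 7] / [8] / [9];  Q = [1, 2, 5] / [3, 4, 6] / [7] / [8]
  Insert 1 (step 9): P = [1, 3, 5] / [2, 6, 7] / [4] / [8] / [9];  Q = [1, 2, 5] / [3, 4, 6] / [7] / [8] / [9]
Final shape: (3, 3, 1, 1, 1).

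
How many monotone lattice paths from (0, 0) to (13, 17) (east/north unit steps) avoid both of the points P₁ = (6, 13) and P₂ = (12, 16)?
Number of paths = 54520956

Inclusion–exclusion. Total paths: C(30, 13) = 119759850. Through P₁: C(19, 6)·C(11, 7) = 8953560. Through P₂: C(28, 12)·C(2, 1) = 60843510. Since P₁ is strictly southwest of P₂, a monotone path through both must visit P₁ then P₂; paths through both = C(19, 6)·C(9, 6)·C(2, 1) = 4558176. Avoid both = 119759850 − 8953560 − 60843510 + 4558176 = 54520956.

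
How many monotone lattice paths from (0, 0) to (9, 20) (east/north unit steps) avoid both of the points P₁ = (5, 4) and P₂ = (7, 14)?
Number of paths = 6381543

Inclusion–exclusion. Total paths: C(29, 9) = 10015005. Through P₁: C(9, 5)·C(20, 4) = 610470. Through P₂: C(21, 7)·C(8, 2) = 3255840. Since P₁ is strictly southwest of P₂, a monotone path through both must visit P₁ then P₂; paths through both = C(9, 5)·C(12, 2)·C(8, 2) = 232848. Avoid both = 10015005 − 610470 − 3255840 + 232848 = 6381543.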